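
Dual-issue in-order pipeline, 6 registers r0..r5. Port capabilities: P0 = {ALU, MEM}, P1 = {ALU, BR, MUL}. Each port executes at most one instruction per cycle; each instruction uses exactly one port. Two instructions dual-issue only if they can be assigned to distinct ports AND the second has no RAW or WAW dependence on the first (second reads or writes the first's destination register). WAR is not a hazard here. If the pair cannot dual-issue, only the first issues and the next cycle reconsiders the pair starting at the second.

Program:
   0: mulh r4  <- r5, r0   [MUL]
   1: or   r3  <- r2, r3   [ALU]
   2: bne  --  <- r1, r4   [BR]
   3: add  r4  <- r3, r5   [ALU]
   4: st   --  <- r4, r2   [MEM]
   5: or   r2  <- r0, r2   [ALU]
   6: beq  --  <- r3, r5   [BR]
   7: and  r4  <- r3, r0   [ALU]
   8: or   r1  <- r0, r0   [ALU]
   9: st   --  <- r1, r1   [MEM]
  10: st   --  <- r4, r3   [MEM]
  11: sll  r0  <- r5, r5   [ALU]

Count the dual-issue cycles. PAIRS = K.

PAIRS = 5

0. mulh.MUL/or.ALU @i0,i1  | pair
1. bne.BR/add.ALU @i2,i3  | pair
2. st.MEM/or.ALU @i4,i5  | pair
3. beq.BR/and.ALU @i6,i7  | pair
4. or.ALU @i8  | RAW r1
5. st.MEM @i9  | no-port MEM/MEM
6. st.MEM/sll.ALU @i10,i11  | pair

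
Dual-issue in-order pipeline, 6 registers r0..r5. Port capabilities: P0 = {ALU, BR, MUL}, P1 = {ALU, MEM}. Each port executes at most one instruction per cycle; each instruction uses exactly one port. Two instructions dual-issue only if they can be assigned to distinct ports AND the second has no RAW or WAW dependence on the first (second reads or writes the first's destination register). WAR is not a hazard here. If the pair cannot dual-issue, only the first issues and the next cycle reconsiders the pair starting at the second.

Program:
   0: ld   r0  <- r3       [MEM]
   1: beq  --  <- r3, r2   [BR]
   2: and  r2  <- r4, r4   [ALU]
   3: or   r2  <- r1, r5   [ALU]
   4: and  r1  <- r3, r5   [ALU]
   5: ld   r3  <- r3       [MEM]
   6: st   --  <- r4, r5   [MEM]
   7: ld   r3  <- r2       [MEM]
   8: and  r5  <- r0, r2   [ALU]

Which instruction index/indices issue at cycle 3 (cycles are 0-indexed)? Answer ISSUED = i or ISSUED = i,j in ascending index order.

#0 head=0: ld.MEM/beq.BR i0&i1 2-wide
#1 head=2: and.ALU i2 WAW r2
#2 head=3: or.ALU/and.ALU i3&i4 2-wide
#3 head=5: ld.MEM i5 no-port MEM/MEM
#4 head=6: st.MEM i6 no-port MEM/MEM
#5 head=7: ld.MEM/and.ALU i7&i8 2-wide

ISSUED = 5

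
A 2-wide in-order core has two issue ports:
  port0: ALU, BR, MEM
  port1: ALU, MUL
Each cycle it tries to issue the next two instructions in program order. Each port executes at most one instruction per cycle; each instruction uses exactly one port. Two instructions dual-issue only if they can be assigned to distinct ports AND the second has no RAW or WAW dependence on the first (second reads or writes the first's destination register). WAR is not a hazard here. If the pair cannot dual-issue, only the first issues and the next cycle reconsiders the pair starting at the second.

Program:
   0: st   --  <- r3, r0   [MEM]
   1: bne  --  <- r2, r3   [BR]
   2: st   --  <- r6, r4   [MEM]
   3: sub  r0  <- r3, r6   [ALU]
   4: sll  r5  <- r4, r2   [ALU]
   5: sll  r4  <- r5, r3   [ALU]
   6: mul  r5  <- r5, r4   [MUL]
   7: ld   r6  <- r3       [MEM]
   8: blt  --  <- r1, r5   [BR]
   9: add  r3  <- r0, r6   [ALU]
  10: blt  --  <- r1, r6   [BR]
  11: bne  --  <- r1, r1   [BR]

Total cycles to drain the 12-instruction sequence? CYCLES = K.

CYCLES = 9

0. st.MEM @i0  | no-port MEM/BR
1. bne.BR @i1  | no-port BR/MEM
2. st.MEM;sub.ALU @i2,i3  | dual
3. sll.ALU @i4  | RAW r5
4. sll.ALU @i5  | RAW r4
5. mul.MUL;ld.MEM @i6,i7  | dual
6. blt.BR;add.ALU @i8,i9  | dual
7. blt.BR @i10  | no-port BR/BR
8. bne.BR @i11  | tail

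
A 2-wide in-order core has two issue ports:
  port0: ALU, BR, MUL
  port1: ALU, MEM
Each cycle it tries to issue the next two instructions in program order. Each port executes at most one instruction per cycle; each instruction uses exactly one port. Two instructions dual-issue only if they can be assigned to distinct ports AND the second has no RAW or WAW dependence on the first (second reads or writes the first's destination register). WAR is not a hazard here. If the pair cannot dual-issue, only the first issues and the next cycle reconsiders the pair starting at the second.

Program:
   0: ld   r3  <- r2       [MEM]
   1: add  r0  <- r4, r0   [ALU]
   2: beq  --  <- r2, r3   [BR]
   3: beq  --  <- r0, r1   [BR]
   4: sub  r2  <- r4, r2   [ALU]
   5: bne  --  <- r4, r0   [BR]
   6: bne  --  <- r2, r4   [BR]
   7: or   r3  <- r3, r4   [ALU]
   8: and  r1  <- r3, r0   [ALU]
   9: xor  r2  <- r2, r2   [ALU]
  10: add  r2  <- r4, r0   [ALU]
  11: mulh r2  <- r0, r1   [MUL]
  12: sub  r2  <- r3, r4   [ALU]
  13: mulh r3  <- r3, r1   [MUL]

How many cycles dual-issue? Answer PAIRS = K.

PAIRS = 5

t=0 i0/i1:ld/add ; pair
t=1 i2:beq ; no-port BR/BR
t=2 i3/i4:beq/sub ; pair
t=3 i5:bne ; no-port BR/BR
t=4 i6/i7:bne/or ; pair
t=5 i8/i9:and/xor ; pair
t=6 i10:add ; WAW r2
t=7 i11:mulh ; WAW r2
t=8 i12/i13:sub/mulh ; pair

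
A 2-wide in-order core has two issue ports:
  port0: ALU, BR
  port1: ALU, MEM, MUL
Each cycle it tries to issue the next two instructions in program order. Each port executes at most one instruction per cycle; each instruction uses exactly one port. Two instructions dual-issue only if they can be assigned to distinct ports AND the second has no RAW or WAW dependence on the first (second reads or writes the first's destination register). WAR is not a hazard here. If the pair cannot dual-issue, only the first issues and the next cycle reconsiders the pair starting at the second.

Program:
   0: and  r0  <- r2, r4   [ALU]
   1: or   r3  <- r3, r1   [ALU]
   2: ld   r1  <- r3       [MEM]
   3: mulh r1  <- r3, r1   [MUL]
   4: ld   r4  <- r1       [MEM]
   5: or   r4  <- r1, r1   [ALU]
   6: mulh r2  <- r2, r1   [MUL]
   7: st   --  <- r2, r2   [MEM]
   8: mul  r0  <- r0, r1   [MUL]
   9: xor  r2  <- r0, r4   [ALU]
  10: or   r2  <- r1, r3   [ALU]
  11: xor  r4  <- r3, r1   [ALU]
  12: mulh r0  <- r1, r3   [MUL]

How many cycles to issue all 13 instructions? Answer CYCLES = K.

#0 head=0: and.ALU;or.ALU i0+i1 dual
#1 head=2: ld.MEM i2 no-port MEM/MUL
#2 head=3: mulh.MUL i3 no-port MUL/MEM
#3 head=4: ld.MEM i4 WAW r4
#4 head=5: or.ALU;mulh.MUL i5+i6 dual
#5 head=7: st.MEM i7 no-port MEM/MUL
#6 head=8: mul.MUL i8 RAW r0
#7 head=9: xor.ALU i9 WAW r2
#8 head=10: or.ALU;xor.ALU i10+i11 dual
#9 head=12: mulh.MUL i12 tail

CYCLES = 10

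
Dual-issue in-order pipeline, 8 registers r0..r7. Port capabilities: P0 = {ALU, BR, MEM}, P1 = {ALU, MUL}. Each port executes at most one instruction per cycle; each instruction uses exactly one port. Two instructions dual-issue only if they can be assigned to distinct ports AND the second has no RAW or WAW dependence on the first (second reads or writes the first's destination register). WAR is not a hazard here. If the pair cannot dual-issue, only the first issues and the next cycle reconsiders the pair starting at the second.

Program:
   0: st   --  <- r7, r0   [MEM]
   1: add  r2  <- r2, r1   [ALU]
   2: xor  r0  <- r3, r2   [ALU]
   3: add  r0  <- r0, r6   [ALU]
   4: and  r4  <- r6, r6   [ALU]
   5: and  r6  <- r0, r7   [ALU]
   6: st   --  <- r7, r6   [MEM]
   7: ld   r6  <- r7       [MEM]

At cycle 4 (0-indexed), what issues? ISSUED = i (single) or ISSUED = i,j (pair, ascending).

c0: i0+i1 st+add  dual
c1: i2 xor  RAW+WAW r0
c2: i3+i4 add+and  dual
c3: i5 and  RAW r6
c4: i6 st  no-port MEM/MEM
c5: i7 ld  tail

ISSUED = 6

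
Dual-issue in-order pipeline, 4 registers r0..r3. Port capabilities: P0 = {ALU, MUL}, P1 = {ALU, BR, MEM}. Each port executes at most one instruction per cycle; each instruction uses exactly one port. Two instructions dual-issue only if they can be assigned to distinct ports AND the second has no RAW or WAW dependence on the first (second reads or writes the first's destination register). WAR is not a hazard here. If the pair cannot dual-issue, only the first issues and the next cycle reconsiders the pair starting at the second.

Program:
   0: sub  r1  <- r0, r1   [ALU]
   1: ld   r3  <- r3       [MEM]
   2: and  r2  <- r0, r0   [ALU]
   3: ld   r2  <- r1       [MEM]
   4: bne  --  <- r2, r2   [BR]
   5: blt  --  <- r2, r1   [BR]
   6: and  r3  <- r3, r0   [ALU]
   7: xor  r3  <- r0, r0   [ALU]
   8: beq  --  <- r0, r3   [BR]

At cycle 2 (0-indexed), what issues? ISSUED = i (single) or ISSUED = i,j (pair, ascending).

ISSUED = 3

#0 head=0: sub/ld i0&i1 2-wide
#1 head=2: and i2 WAW r2
#2 head=3: ld i3 no-port MEM/BR
#3 head=4: bne i4 no-port BR/BR
#4 head=5: blt/and i5&i6 2-wide
#5 head=7: xor i7 RAW r3
#6 head=8: beq i8 tail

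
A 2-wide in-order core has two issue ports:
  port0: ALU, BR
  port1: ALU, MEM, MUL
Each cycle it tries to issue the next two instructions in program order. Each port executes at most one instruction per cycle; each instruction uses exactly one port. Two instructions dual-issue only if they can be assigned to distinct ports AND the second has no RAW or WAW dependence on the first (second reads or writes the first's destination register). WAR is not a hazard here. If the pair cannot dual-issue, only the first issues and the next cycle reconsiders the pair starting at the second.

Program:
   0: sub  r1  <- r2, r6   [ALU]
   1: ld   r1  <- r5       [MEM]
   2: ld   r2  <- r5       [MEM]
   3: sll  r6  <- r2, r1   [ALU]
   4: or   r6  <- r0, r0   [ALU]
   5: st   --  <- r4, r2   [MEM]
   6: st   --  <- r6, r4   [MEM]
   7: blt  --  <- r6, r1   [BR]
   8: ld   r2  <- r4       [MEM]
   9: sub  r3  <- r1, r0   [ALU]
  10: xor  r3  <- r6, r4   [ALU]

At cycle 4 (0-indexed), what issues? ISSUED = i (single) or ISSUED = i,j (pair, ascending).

ISSUED = 4,5

  cy0 -> i0 (sub.ALU) WAW r1
  cy1 -> i1 (ld.MEM) no-port MEM/MEM
  cy2 -> i2 (ld.MEM) RAW r2
  cy3 -> i3 (sll.ALU) WAW r6
  cy4 -> i4/i5 (or.ALU;st.MEM) 2-wide
  cy5 -> i6/i7 (st.MEM;blt.BR) 2-wide
  cy6 -> i8/i9 (ld.MEM;sub.ALU) 2-wide
  cy7 -> i10 (xor.ALU) tail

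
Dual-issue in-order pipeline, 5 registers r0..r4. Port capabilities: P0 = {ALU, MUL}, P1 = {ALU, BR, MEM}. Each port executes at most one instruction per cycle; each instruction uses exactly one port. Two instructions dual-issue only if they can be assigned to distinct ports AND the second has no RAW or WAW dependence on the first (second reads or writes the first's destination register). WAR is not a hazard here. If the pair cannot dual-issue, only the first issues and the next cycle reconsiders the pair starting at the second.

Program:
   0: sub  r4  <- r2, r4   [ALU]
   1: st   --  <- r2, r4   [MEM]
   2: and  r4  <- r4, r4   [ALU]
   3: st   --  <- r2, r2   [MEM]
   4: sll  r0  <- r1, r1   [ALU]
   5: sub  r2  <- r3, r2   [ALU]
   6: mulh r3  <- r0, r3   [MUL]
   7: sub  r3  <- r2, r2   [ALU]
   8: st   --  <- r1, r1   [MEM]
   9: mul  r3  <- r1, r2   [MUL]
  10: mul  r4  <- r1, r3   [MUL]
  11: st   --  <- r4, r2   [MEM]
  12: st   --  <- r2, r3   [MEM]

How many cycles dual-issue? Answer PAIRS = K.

PAIRS = 4

t=0 i0:sub.ALU ; RAW r4
t=1 i1&i2:st.MEM+and.ALU ; 2-wide
t=2 i3&i4:st.MEM+sll.ALU ; 2-wide
t=3 i5&i6:sub.ALU+mulh.MUL ; 2-wide
t=4 i7&i8:sub.ALU+st.MEM ; 2-wide
t=5 i9:mul.MUL ; no-port MUL/MUL
t=6 i10:mul.MUL ; RAW r4
t=7 i11:st.MEM ; no-port MEM/MEM
t=8 i12:st.MEM ; tail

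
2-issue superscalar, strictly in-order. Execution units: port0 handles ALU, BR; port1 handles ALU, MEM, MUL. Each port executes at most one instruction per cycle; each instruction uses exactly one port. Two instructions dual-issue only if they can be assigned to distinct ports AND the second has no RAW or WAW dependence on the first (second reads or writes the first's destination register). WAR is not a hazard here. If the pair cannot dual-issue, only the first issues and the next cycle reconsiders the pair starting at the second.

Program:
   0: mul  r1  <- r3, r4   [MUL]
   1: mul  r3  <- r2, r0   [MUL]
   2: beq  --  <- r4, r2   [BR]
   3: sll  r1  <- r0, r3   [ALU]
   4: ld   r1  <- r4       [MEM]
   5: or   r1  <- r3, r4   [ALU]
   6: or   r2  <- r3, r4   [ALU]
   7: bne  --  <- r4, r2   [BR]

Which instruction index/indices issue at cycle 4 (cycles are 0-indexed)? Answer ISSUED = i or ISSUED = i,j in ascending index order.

#0 head=0: mul.MUL i0 no-port MUL/MUL
#1 head=1: mul.MUL+beq.BR i1/i2 dual
#2 head=3: sll.ALU i3 WAW r1
#3 head=4: ld.MEM i4 WAW r1
#4 head=5: or.ALU+or.ALU i5/i6 dual
#5 head=7: bne.BR i7 tail

ISSUED = 5,6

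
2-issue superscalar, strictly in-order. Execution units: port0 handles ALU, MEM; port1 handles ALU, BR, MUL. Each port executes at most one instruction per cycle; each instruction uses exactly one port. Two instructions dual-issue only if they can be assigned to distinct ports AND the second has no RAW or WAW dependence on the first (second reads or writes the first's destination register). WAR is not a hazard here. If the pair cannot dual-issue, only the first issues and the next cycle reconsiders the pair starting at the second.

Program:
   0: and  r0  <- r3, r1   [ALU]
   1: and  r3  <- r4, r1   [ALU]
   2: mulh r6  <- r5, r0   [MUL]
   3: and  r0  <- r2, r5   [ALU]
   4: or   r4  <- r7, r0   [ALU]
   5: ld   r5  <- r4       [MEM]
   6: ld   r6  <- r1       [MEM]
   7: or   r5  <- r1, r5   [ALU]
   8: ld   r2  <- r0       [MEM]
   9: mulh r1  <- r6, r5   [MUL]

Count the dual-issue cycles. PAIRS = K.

PAIRS = 4

[0] i0+i1  and+and  -- dual
[1] i2+i3  mulh+and  -- dual
[2] i4  or  -- RAW r4
[3] i5  ld  -- no-port MEM/MEM
[4] i6+i7  ld+or  -- dual
[5] i8+i9  ld+mulh  -- dual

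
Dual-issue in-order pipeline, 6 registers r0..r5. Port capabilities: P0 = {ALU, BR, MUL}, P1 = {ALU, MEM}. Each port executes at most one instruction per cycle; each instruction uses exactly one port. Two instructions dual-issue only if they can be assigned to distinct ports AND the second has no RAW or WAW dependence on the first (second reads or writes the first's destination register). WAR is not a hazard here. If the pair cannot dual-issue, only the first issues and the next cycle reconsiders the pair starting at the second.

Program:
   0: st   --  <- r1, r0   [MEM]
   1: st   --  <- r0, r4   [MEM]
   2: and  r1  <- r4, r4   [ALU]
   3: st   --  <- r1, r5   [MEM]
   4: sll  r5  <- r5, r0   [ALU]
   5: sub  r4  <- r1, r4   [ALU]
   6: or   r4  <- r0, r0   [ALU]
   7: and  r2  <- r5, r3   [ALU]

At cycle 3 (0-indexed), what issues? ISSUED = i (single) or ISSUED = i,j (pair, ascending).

ISSUED = 5

0. st.MEM @i0  | no-port MEM/MEM
1. st.MEM/and.ALU @i1,i2  | dual
2. st.MEM/sll.ALU @i3,i4  | dual
3. sub.ALU @i5  | WAW r4
4. or.ALU/and.ALU @i6,i7  | dual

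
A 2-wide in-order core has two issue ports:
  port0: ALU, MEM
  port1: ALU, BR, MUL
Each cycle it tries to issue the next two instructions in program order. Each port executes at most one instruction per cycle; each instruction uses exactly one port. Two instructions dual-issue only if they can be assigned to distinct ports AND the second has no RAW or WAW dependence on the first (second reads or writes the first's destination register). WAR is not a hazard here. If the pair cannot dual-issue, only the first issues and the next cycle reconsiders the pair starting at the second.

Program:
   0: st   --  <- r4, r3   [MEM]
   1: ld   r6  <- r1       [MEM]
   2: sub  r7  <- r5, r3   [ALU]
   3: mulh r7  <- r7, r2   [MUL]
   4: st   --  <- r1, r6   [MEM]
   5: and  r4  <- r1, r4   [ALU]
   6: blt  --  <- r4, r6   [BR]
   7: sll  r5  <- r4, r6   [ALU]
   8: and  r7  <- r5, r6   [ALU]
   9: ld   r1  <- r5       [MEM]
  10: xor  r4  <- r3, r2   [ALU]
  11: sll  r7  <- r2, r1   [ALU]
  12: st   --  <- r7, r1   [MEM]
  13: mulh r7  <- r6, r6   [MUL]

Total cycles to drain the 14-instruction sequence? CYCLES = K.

t=0 i0:st.MEM ; no-port MEM/MEM
t=1 i1,i2:ld.MEM+sub.ALU ; pair
t=2 i3,i4:mulh.MUL+st.MEM ; pair
t=3 i5:and.ALU ; RAW r4
t=4 i6,i7:blt.BR+sll.ALU ; pair
t=5 i8,i9:and.ALU+ld.MEM ; pair
t=6 i10,i11:xor.ALU+sll.ALU ; pair
t=7 i12,i13:st.MEM+mulh.MUL ; pair

CYCLES = 8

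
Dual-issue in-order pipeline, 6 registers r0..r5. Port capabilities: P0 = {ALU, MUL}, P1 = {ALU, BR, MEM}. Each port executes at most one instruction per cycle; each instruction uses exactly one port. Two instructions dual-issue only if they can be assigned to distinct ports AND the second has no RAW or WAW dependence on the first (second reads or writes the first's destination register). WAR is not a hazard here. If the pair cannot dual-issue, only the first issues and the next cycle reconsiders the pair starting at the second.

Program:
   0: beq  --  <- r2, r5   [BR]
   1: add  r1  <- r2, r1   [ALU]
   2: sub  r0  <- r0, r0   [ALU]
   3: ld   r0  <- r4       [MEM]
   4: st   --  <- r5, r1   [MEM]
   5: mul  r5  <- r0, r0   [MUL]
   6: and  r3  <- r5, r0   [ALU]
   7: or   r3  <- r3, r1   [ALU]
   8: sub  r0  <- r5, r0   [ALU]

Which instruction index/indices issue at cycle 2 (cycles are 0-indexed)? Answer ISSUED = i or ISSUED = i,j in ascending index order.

ISSUED = 3

c0: i0/i1 beq.BR/add.ALU  dual
c1: i2 sub.ALU  WAW r0
c2: i3 ld.MEM  no-port MEM/MEM
c3: i4/i5 st.MEM/mul.MUL  dual
c4: i6 and.ALU  RAW+WAW r3
c5: i7/i8 or.ALU/sub.ALU  dual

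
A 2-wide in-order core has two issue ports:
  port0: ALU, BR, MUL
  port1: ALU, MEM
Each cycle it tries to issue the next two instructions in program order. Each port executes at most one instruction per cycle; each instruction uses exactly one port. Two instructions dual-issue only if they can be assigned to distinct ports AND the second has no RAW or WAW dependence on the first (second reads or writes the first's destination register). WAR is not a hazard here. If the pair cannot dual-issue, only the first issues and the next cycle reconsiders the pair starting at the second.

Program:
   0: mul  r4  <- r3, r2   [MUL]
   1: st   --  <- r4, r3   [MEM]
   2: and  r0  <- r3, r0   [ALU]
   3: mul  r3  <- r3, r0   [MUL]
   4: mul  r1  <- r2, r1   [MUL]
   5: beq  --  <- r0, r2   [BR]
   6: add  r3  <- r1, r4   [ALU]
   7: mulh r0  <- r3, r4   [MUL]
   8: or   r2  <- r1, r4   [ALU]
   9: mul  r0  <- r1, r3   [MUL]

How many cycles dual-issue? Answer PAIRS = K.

PAIRS = 3

t=0 i0:mul.MUL ; RAW r4
t=1 i1+i2:st.MEM/and.ALU ; dual
t=2 i3:mul.MUL ; no-port MUL/MUL
t=3 i4:mul.MUL ; no-port MUL/BR
t=4 i5+i6:beq.BR/add.ALU ; dual
t=5 i7+i8:mulh.MUL/or.ALU ; dual
t=6 i9:mul.MUL ; tail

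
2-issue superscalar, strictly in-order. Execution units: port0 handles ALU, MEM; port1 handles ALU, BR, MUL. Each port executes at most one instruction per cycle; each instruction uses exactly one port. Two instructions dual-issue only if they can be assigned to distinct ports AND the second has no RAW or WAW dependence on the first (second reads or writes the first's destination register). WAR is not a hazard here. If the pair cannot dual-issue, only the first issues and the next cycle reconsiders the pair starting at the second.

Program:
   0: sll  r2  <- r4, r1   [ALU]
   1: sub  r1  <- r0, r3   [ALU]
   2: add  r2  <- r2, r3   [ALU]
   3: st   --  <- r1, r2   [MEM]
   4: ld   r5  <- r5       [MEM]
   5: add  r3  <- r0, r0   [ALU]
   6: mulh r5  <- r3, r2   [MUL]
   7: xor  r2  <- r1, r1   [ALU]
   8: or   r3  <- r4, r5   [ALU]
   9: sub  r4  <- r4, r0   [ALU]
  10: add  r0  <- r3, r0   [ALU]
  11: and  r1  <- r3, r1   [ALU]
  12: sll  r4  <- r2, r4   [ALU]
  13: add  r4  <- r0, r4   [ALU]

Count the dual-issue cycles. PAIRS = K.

t=0 i0,i1:sll.ALU;sub.ALU ; pair
t=1 i2:add.ALU ; RAW r2
t=2 i3:st.MEM ; no-port MEM/MEM
t=3 i4,i5:ld.MEM;add.ALU ; pair
t=4 i6,i7:mulh.MUL;xor.ALU ; pair
t=5 i8,i9:or.ALU;sub.ALU ; pair
t=6 i10,i11:add.ALU;and.ALU ; pair
t=7 i12:sll.ALU ; RAW+WAW r4
t=8 i13:add.ALU ; tail

PAIRS = 5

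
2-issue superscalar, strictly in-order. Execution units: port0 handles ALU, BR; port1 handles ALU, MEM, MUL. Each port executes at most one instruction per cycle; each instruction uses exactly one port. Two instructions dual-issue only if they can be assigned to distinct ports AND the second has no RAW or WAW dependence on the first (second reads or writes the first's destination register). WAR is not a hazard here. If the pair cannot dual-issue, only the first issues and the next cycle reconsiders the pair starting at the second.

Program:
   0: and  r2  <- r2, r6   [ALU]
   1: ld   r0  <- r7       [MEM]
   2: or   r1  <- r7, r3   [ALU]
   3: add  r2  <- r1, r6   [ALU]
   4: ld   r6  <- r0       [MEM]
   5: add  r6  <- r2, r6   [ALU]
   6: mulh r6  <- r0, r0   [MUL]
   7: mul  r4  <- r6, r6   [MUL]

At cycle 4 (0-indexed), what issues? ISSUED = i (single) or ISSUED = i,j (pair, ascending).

ISSUED = 6

c0: i0&i1 and.ALU+ld.MEM  dual
c1: i2 or.ALU  RAW r1
c2: i3&i4 add.ALU+ld.MEM  dual
c3: i5 add.ALU  WAW r6
c4: i6 mulh.MUL  no-port MUL/MUL
c5: i7 mul.MUL  tail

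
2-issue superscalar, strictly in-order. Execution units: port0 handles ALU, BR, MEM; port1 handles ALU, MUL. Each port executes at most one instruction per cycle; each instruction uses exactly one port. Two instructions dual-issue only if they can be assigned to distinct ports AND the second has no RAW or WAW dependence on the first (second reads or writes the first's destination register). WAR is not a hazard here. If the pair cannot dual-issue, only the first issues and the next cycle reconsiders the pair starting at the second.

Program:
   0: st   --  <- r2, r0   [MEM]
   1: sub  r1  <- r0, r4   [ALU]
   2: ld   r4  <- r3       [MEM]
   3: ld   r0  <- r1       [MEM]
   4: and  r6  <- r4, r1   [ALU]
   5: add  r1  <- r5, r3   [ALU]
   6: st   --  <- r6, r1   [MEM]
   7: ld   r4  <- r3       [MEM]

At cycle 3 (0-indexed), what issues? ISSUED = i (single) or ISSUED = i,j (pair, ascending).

#0 head=0: st.MEM/sub.ALU i0,i1 dual
#1 head=2: ld.MEM i2 no-port MEM/MEM
#2 head=3: ld.MEM/and.ALU i3,i4 dual
#3 head=5: add.ALU i5 RAW r1
#4 head=6: st.MEM i6 no-port MEM/MEM
#5 head=7: ld.MEM i7 tail

ISSUED = 5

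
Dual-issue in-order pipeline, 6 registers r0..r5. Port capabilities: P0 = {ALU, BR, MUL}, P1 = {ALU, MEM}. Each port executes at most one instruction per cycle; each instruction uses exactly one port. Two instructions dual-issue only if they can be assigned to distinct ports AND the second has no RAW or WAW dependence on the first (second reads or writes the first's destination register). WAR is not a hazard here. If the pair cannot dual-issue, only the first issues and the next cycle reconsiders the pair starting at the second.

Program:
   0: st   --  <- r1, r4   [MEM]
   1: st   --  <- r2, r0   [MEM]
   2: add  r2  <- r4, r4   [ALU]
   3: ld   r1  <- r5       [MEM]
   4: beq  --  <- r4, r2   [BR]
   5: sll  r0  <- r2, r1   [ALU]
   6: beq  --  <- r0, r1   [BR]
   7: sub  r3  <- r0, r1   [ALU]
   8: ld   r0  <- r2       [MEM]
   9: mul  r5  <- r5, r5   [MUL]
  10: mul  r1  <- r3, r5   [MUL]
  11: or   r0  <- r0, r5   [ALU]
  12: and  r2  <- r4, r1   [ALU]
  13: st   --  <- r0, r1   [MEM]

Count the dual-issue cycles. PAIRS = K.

0. st.MEM @i0  | no-port MEM/MEM
1. st.MEM add.ALU @i1,i2  | pair
2. ld.MEM beq.BR @i3,i4  | pair
3. sll.ALU @i5  | RAW r0
4. beq.BR sub.ALU @i6,i7  | pair
5. ld.MEM mul.MUL @i8,i9  | pair
6. mul.MUL or.ALU @i10,i11  | pair
7. and.ALU st.MEM @i12,i13  | pair

PAIRS = 6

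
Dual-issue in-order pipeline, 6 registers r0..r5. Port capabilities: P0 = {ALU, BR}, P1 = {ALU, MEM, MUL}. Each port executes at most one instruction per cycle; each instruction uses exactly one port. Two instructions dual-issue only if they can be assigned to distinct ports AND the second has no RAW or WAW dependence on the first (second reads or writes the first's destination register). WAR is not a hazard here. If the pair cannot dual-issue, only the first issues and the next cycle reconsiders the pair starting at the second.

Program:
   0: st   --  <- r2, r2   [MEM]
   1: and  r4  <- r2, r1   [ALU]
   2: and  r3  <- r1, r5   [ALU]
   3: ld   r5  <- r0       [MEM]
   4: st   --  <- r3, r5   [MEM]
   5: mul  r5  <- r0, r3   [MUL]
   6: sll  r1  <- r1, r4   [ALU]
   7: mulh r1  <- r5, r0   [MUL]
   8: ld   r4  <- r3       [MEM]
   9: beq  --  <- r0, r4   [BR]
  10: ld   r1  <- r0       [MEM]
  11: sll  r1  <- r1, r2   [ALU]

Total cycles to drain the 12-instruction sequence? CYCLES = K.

  cy0 -> i0/i1 (st/and) dual
  cy1 -> i2/i3 (and/ld) dual
  cy2 -> i4 (st) no-port MEM/MUL
  cy3 -> i5/i6 (mul/sll) dual
  cy4 -> i7 (mulh) no-port MUL/MEM
  cy5 -> i8 (ld) RAW r4
  cy6 -> i9/i10 (beq/ld) dual
  cy7 -> i11 (sll) tail

CYCLES = 8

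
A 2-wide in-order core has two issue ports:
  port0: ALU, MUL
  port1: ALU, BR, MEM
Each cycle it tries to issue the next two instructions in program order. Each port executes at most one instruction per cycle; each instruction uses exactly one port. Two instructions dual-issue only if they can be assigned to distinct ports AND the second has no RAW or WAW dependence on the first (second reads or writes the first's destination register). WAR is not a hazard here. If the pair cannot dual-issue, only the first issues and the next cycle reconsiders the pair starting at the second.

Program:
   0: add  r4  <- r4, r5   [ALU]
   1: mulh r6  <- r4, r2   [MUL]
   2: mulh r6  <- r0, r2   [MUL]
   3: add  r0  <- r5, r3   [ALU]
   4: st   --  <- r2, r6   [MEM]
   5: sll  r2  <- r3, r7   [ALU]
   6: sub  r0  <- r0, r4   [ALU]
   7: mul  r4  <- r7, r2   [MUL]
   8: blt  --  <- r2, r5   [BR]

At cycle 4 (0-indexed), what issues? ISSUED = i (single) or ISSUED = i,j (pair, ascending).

ISSUED = 6,7

0. add @i0  | RAW r4
1. mulh @i1  | no-port MUL/MUL
2. mulh add @i2/i3  | pair
3. st sll @i4/i5  | pair
4. sub mul @i6/i7  | pair
5. blt @i8  | tail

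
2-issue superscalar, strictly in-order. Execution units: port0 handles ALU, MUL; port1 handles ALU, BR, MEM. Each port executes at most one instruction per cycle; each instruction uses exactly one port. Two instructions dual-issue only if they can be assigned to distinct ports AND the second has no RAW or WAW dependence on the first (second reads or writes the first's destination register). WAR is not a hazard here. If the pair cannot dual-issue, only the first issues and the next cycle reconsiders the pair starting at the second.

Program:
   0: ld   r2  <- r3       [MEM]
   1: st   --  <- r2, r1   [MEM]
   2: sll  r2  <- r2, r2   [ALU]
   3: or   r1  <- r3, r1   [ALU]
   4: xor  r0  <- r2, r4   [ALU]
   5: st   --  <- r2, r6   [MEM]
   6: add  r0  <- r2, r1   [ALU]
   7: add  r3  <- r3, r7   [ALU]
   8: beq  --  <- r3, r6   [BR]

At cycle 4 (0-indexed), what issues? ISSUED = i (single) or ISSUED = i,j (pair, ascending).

t=0 i0:ld.MEM ; no-port MEM/MEM
t=1 i1&i2:st.MEM+sll.ALU ; dual
t=2 i3&i4:or.ALU+xor.ALU ; dual
t=3 i5&i6:st.MEM+add.ALU ; dual
t=4 i7:add.ALU ; RAW r3
t=5 i8:beq.BR ; tail

ISSUED = 7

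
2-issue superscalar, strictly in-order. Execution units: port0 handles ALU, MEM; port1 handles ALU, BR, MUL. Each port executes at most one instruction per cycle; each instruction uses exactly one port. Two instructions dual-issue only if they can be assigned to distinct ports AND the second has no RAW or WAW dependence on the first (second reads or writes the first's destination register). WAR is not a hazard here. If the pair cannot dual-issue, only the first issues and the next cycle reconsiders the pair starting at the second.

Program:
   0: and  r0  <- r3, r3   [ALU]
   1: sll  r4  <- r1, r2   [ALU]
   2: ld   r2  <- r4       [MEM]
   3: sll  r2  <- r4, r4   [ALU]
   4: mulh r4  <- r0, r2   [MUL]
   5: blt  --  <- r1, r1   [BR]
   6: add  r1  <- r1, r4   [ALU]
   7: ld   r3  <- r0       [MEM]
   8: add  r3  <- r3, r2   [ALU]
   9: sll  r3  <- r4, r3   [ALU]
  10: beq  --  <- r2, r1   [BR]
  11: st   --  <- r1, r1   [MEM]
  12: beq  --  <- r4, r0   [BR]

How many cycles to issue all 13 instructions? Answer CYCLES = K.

CYCLES = 9

c0: i0&i1 and.ALU;sll.ALU  dual
c1: i2 ld.MEM  WAW r2
c2: i3 sll.ALU  RAW r2
c3: i4 mulh.MUL  no-port MUL/BR
c4: i5&i6 blt.BR;add.ALU  dual
c5: i7 ld.MEM  RAW+WAW r3
c6: i8 add.ALU  RAW+WAW r3
c7: i9&i10 sll.ALU;beq.BR  dual
c8: i11&i12 st.MEM;beq.BR  dual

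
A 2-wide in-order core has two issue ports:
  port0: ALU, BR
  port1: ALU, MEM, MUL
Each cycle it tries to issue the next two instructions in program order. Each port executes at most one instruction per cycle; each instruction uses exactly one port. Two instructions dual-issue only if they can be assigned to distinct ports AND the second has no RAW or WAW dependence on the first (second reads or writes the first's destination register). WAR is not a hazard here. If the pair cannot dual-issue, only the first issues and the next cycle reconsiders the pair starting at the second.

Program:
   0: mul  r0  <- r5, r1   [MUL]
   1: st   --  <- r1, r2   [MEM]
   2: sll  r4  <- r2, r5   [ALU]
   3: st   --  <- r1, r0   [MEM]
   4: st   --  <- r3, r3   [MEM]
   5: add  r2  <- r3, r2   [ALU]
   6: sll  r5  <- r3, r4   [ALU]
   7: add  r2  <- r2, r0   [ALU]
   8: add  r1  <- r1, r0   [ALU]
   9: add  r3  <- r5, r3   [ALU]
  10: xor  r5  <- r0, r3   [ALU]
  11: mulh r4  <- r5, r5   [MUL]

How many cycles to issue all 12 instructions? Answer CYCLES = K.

CYCLES = 8

[0] i0  mul.MUL  -- no-port MUL/MEM
[1] i1,i2  st.MEM;sll.ALU  -- 2-wide
[2] i3  st.MEM  -- no-port MEM/MEM
[3] i4,i5  st.MEM;add.ALU  -- 2-wide
[4] i6,i7  sll.ALU;add.ALU  -- 2-wide
[5] i8,i9  add.ALU;add.ALU  -- 2-wide
[6] i10  xor.ALU  -- RAW r5
[7] i11  mulh.MUL  -- tail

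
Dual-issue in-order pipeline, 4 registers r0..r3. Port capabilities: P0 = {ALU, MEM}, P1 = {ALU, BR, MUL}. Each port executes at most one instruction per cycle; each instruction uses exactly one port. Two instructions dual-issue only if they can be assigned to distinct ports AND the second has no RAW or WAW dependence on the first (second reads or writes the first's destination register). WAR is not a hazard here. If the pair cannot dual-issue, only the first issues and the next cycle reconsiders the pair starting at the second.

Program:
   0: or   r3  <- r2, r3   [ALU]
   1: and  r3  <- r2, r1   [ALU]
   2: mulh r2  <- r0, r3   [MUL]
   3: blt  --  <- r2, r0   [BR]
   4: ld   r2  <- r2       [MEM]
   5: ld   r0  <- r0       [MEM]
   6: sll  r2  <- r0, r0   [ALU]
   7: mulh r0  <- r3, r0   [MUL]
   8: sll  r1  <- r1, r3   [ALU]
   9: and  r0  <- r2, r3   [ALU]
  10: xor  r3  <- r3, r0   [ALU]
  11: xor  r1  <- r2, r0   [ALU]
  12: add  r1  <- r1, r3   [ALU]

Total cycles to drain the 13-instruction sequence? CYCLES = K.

CYCLES = 9

t=0 i0:or ; WAW r3
t=1 i1:and ; RAW r3
t=2 i2:mulh ; no-port MUL/BR
t=3 i3&i4:blt+ld ; pair
t=4 i5:ld ; RAW r0
t=5 i6&i7:sll+mulh ; pair
t=6 i8&i9:sll+and ; pair
t=7 i10&i11:xor+xor ; pair
t=8 i12:add ; tail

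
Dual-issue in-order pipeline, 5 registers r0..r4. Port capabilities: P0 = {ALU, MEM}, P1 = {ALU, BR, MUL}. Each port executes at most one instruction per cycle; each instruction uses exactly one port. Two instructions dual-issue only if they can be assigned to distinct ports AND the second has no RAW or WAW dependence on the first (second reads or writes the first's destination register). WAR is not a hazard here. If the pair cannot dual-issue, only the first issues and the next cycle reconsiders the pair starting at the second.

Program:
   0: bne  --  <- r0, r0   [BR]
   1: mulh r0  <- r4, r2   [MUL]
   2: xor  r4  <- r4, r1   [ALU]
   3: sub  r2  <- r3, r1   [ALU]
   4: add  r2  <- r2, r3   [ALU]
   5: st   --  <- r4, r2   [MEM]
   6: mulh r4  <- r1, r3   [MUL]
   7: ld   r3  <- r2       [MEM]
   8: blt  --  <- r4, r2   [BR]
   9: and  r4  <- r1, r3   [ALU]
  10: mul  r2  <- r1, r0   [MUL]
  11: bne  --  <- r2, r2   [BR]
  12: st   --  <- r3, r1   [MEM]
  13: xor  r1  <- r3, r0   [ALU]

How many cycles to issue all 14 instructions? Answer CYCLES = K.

  cy0 -> i0 (bne) no-port BR/MUL
  cy1 -> i1,i2 (mulh xor) 2-wide
  cy2 -> i3 (sub) RAW+WAW r2
  cy3 -> i4 (add) RAW r2
  cy4 -> i5,i6 (st mulh) 2-wide
  cy5 -> i7,i8 (ld blt) 2-wide
  cy6 -> i9,i10 (and mul) 2-wide
  cy7 -> i11,i12 (bne st) 2-wide
  cy8 -> i13 (xor) tail

CYCLES = 9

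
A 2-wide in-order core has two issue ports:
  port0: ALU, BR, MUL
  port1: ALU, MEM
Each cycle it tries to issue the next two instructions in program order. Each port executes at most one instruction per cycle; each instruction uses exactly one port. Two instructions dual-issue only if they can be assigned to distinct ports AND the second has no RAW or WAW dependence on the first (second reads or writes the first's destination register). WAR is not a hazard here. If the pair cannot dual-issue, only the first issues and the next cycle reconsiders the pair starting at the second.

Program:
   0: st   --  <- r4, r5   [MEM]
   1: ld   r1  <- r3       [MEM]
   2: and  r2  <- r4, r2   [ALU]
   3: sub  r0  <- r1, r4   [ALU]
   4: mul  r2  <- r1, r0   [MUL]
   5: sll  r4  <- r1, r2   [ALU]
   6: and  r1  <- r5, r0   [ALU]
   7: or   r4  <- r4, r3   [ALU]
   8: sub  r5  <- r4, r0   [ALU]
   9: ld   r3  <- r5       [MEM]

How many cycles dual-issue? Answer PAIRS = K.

PAIRS = 2

0. st @i0  | no-port MEM/MEM
1. ld;and @i1&i2  | pair
2. sub @i3  | RAW r0
3. mul @i4  | RAW r2
4. sll;and @i5&i6  | pair
5. or @i7  | RAW r4
6. sub @i8  | RAW r5
7. ld @i9  | tail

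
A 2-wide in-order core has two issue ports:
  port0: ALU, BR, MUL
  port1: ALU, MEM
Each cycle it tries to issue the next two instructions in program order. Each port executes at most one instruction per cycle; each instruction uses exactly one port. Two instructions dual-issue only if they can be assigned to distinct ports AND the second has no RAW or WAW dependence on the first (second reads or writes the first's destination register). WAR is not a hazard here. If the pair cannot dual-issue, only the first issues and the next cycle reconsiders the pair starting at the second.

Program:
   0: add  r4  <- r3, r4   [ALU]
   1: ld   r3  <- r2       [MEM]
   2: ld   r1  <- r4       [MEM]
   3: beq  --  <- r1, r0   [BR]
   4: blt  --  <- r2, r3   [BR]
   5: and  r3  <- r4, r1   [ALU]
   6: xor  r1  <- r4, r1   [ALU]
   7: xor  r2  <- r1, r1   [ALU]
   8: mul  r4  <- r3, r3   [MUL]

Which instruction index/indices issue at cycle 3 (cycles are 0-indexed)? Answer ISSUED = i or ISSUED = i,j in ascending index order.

t=0 i0+i1:add+ld ; pair
t=1 i2:ld ; RAW r1
t=2 i3:beq ; no-port BR/BR
t=3 i4+i5:blt+and ; pair
t=4 i6:xor ; RAW r1
t=5 i7+i8:xor+mul ; pair

ISSUED = 4,5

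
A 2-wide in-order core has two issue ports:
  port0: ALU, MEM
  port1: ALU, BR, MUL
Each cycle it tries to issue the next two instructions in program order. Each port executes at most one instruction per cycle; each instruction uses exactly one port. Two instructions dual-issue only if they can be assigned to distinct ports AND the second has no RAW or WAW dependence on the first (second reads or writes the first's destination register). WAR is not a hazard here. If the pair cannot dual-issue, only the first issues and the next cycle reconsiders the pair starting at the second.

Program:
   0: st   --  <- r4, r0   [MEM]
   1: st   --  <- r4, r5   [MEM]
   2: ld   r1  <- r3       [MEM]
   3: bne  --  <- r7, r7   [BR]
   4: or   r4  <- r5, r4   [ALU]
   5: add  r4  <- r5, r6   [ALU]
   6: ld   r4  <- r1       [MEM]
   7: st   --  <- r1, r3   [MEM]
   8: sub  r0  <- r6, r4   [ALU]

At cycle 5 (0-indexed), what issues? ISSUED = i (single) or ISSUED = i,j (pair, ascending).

#0 head=0: st.MEM i0 no-port MEM/MEM
#1 head=1: st.MEM i1 no-port MEM/MEM
#2 head=2: ld.MEM;bne.BR i2&i3 2-wide
#3 head=4: or.ALU i4 WAW r4
#4 head=5: add.ALU i5 WAW r4
#5 head=6: ld.MEM i6 no-port MEM/MEM
#6 head=7: st.MEM;sub.ALU i7&i8 2-wide

ISSUED = 6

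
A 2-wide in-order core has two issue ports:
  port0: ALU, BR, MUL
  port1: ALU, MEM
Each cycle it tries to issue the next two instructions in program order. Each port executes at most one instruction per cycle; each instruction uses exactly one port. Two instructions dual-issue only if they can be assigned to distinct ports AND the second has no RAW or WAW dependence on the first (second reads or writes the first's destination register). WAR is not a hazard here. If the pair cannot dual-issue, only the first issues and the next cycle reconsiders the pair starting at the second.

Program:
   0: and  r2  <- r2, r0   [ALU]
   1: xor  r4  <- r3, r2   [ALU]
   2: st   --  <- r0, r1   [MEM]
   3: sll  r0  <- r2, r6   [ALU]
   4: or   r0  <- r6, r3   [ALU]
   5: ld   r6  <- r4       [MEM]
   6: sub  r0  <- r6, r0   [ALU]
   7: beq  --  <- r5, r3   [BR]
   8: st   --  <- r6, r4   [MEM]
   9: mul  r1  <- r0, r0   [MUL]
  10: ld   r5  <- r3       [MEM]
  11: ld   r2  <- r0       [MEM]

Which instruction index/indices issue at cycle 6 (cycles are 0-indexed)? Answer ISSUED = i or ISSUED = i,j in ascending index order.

ISSUED = 10

  cy0 -> i0 (and.ALU) RAW r2
  cy1 -> i1+i2 (xor.ALU/st.MEM) dual
  cy2 -> i3 (sll.ALU) WAW r0
  cy3 -> i4+i5 (or.ALU/ld.MEM) dual
  cy4 -> i6+i7 (sub.ALU/beq.BR) dual
  cy5 -> i8+i9 (st.MEM/mul.MUL) dual
  cy6 -> i10 (ld.MEM) no-port MEM/MEM
  cy7 -> i11 (ld.MEM) tail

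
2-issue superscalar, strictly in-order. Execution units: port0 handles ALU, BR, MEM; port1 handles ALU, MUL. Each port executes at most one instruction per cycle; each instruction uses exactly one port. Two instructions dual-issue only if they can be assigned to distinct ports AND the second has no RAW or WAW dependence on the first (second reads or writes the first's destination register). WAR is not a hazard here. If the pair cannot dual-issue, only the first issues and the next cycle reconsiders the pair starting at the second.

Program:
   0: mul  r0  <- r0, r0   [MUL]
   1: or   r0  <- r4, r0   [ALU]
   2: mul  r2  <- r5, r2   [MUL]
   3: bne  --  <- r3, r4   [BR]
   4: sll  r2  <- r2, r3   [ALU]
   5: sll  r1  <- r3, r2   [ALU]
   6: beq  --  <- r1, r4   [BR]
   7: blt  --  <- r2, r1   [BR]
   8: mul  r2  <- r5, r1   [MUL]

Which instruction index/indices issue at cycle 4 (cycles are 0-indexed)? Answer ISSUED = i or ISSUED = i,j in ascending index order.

  cy0 -> i0 (mul.MUL) RAW+WAW r0
  cy1 -> i1&i2 (or.ALU mul.MUL) pair
  cy2 -> i3&i4 (bne.BR sll.ALU) pair
  cy3 -> i5 (sll.ALU) RAW r1
  cy4 -> i6 (beq.BR) no-port BR/BR
  cy5 -> i7&i8 (blt.BR mul.MUL) pair

ISSUED = 6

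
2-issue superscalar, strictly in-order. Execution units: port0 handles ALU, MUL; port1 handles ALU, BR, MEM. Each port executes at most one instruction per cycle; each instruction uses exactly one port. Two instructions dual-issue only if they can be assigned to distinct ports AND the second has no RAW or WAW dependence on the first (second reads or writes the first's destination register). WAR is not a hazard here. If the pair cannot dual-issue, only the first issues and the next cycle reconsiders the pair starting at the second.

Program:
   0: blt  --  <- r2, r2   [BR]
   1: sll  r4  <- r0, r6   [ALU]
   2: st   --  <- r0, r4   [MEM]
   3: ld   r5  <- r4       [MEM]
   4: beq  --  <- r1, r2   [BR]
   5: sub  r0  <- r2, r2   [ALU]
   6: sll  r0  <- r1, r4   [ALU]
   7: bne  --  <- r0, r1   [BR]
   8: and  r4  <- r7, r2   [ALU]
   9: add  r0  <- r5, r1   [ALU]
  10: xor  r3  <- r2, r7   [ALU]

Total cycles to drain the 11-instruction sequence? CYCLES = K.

CYCLES = 7

[0] i0/i1  blt.BR+sll.ALU  -- 2-wide
[1] i2  st.MEM  -- no-port MEM/MEM
[2] i3  ld.MEM  -- no-port MEM/BR
[3] i4/i5  beq.BR+sub.ALU  -- 2-wide
[4] i6  sll.ALU  -- RAW r0
[5] i7/i8  bne.BR+and.ALU  -- 2-wide
[6] i9/i10  add.ALU+xor.ALU  -- 2-wide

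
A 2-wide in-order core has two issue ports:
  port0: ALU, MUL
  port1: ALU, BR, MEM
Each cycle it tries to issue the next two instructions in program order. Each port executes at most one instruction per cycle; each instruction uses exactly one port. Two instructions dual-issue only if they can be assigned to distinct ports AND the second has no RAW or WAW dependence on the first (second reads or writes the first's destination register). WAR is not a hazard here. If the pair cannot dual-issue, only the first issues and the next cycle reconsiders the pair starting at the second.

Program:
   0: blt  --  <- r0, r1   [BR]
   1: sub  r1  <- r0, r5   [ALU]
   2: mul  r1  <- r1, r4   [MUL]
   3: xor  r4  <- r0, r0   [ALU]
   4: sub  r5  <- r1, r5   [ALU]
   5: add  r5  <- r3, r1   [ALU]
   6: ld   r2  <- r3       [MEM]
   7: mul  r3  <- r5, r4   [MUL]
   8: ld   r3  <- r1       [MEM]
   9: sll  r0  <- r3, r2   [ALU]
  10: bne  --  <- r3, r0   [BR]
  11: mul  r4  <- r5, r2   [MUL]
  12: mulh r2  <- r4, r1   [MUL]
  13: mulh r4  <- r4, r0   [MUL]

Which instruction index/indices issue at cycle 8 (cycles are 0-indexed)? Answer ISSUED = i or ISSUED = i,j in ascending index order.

[0] i0&i1  blt.BR;sub.ALU  -- 2-wide
[1] i2&i3  mul.MUL;xor.ALU  -- 2-wide
[2] i4  sub.ALU  -- WAW r5
[3] i5&i6  add.ALU;ld.MEM  -- 2-wide
[4] i7  mul.MUL  -- WAW r3
[5] i8  ld.MEM  -- RAW r3
[6] i9  sll.ALU  -- RAW r0
[7] i10&i11  bne.BR;mul.MUL  -- 2-wide
[8] i12  mulh.MUL  -- no-port MUL/MUL
[9] i13  mulh.MUL  -- tail

ISSUED = 12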